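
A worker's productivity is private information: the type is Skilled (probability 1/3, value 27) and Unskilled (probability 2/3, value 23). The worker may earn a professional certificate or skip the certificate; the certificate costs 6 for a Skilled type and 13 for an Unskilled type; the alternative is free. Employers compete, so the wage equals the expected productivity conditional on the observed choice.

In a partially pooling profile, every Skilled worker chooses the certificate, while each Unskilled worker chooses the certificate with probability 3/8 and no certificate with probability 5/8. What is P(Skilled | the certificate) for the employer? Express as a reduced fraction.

P(the certificate) = (1/3)·1 + (2/3)·(3/8) = 7/12.
By Bayes' rule, P(Skilled | the certificate) = (1/3) / (7/12) = 4/7.

4/7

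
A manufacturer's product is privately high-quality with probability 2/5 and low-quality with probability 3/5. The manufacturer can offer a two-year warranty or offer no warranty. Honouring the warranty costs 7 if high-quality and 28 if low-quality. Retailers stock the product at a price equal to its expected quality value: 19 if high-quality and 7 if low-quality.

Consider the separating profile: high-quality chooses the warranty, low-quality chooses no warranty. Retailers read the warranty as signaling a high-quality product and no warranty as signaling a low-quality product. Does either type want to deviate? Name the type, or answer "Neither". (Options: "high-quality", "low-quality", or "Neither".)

Neither

The warranty pays 19; no warranty pays 7.
high-quality: assigned the warranty, nets 19 − 7 = 12; deviating to no warranty nets 7.
low-quality: assigned no warranty, nets 7; deviating to the warranty nets 19 − 28 = -9.
Both types strictly prefer their assigned action; no profitable deviation.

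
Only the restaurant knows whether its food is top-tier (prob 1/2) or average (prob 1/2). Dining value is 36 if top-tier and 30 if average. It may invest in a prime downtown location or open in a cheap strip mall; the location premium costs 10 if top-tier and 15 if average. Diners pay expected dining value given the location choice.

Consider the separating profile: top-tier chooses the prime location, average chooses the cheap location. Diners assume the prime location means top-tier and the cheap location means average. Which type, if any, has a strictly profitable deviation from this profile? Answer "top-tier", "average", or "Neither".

top-tier

The prime location pays 36; the cheap location pays 30.
top-tier: assigned the prime location, nets 36 − 10 = 26; deviating to the cheap location nets 30.
average: assigned the cheap location, nets 30; deviating to the prime location nets 36 − 15 = 21.
The top-tier type gains 4 by deviating.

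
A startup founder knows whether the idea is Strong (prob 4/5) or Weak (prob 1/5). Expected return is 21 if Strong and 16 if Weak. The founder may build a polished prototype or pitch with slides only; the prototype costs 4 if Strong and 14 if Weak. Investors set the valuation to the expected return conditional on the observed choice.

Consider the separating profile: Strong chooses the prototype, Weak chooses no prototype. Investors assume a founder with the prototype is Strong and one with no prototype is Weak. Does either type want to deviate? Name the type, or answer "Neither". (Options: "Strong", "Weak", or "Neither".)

The prototype pays 21; no prototype pays 16.
Strong: assigned the prototype, nets 21 − 4 = 17; deviating to no prototype nets 16.
Weak: assigned no prototype, nets 16; deviating to the prototype nets 21 − 14 = 7.
Both types strictly prefer their assigned action; no profitable deviation.

Neither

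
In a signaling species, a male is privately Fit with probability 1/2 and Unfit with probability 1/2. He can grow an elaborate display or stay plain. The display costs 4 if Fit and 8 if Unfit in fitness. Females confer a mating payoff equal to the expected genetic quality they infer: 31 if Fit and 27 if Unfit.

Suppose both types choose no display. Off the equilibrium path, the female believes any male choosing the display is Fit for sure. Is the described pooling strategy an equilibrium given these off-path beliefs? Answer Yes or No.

Yes

On path, the female holds the prior and pays 1/2·31 + 1/2·27 = 29. Off path (the display), believing Fit, it pays 31.
Fit: no display nets 29; the display nets 31 − 4 = 27. Fit stays.
Unfit: no display nets 29; the display nets 31 − 8 = 23. Unfit stays.
No type deviates, so pooling is sustained.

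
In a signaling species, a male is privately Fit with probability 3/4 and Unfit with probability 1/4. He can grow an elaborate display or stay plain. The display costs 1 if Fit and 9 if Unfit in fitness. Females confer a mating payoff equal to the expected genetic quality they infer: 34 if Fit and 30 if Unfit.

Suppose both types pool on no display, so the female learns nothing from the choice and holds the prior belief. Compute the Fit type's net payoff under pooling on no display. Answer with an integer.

Pooled mating payoff = 3/4·34 + 1/4·30 = 33.
Fit pays no cost for no display, so net payoff = 33.

33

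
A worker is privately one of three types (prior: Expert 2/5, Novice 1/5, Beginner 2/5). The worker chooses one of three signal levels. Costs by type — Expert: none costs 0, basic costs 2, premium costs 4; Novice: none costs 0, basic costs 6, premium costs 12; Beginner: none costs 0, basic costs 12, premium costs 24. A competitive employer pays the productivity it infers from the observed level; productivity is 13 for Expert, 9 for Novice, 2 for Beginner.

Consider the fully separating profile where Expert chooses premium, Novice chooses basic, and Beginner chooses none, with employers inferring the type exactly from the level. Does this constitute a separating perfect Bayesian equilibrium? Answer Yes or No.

Separating wages: premium → 13, basic → 9, none → 2.
Expert (assigned premium): none: 2 − 0 = 2; basic: 9 − 2 = 7; premium: 13 − 4 = 9. Expert stays.
Novice (assigned basic): none: 2 − 0 = 2; basic: 9 − 6 = 3; premium: 13 − 12 = 1. Novice stays.
Beginner (assigned none): none: 2 − 0 = 2; basic: 9 − 12 = -3; premium: 13 − 24 = -11. Beginner stays.
Every type prefers its assigned level; separation holds.

Yes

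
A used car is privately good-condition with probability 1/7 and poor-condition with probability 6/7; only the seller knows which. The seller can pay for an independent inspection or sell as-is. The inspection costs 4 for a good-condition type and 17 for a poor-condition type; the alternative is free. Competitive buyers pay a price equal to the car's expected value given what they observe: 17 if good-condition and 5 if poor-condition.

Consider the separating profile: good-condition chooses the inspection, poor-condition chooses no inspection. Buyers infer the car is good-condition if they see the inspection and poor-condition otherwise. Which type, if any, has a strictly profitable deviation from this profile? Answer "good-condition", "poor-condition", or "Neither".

The inspection pays 17; no inspection pays 5.
good-condition: assigned the inspection, nets 17 − 4 = 13; deviating to no inspection nets 5.
poor-condition: assigned no inspection, nets 5; deviating to the inspection nets 17 − 17 = 0.
Both types strictly prefer their assigned action; no profitable deviation.

Neither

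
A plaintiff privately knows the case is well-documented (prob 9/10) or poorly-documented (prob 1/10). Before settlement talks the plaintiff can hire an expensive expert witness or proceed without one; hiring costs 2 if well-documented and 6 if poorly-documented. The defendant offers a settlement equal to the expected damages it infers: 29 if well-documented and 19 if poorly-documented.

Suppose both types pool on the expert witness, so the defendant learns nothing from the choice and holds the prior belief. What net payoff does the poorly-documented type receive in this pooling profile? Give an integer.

Pooled settlement = 9/10·29 + 1/10·19 = 28.
poorly-documented pays cost 6 for the expert witness, so net payoff = 28 − 6 = 22.

22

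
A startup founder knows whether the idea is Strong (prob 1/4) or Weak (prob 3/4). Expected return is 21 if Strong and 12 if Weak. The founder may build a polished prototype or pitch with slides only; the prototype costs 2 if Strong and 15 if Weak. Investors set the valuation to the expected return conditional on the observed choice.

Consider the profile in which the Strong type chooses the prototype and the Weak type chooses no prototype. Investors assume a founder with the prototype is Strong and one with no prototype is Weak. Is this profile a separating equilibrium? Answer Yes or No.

Under these beliefs, the prototype earns valuation 21 and no prototype earns valuation 12.
Strong: the prototype nets 21 − 2 = 19; no prototype nets 12. Strong prefers the prototype.
Weak: the prototype nets 21 − 15 = 6; no prototype nets 12. Weak prefers no prototype.
Neither type deviates, so the separating profile is an equilibrium.

Yes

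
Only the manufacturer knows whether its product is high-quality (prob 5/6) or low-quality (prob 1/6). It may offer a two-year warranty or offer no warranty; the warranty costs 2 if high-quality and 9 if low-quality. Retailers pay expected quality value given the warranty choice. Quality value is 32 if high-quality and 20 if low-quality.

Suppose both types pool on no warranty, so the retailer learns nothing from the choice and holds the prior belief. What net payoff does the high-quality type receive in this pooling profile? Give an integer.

Pooled price = 5/6·32 + 1/6·20 = 30.
high-quality pays no cost for no warranty, so net payoff = 30.

30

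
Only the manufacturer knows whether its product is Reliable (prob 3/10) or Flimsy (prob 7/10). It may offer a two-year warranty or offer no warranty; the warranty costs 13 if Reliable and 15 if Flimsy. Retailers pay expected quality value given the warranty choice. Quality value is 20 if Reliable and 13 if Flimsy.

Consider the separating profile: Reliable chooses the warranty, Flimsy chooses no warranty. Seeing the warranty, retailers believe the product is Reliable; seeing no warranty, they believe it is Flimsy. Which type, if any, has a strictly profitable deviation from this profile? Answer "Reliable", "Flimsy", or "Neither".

Reliable

The warranty pays 20; no warranty pays 13.
Reliable: assigned the warranty, nets 20 − 13 = 7; deviating to no warranty nets 13.
Flimsy: assigned no warranty, nets 13; deviating to the warranty nets 20 − 15 = 5.
The Reliable type gains 6 by deviating.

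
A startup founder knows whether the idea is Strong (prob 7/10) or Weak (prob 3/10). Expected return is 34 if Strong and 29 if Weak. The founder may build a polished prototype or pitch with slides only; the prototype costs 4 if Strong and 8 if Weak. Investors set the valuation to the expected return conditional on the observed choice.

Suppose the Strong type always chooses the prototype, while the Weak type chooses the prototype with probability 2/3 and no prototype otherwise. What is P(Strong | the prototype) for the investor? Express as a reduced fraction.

7/9

P(the prototype) = (7/10)·1 + (3/10)·(2/3) = 9/10.
By Bayes' rule, P(Strong | the prototype) = (7/10) / (9/10) = 7/9.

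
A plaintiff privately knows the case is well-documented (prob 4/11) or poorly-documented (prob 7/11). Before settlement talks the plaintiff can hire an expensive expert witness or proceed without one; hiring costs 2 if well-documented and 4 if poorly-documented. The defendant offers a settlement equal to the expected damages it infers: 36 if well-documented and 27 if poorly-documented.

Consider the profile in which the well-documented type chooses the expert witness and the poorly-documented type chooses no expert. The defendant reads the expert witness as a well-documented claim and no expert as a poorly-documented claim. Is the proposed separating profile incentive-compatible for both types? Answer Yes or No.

Under these beliefs, the expert witness earns settlement 36 and no expert earns settlement 27.
well-documented: the expert witness nets 36 − 2 = 34; no expert nets 27. well-documented prefers the expert witness.
poorly-documented: the expert witness nets 36 − 4 = 32; no expert nets 27. poorly-documented would deviate to the expert witness.
poorly-documented has a profitable deviation, so the profile is not an equilibrium.

No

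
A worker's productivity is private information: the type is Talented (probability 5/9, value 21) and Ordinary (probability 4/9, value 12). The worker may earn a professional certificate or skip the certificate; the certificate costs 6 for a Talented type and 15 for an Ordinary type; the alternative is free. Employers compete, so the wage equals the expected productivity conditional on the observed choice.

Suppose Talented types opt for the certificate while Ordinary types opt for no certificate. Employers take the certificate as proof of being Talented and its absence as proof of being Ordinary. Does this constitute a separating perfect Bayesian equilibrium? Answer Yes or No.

Yes

Under these beliefs, the certificate earns wage 21 and no certificate earns wage 12.
Talented: the certificate nets 21 − 6 = 15; no certificate nets 12. Talented prefers the certificate.
Ordinary: the certificate nets 21 − 15 = 6; no certificate nets 12. Ordinary prefers no certificate.
Neither type deviates, so the separating profile is an equilibrium.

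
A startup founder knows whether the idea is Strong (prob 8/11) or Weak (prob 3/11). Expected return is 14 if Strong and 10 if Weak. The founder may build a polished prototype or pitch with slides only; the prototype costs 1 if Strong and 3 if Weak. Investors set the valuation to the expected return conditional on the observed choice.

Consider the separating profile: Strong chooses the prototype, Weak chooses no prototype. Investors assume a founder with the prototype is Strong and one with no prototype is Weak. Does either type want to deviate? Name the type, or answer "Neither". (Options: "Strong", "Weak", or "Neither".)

The prototype pays 14; no prototype pays 10.
Strong: assigned the prototype, nets 14 − 1 = 13; deviating to no prototype nets 10.
Weak: assigned no prototype, nets 10; deviating to the prototype nets 14 − 3 = 11.
The Weak type gains 1 by deviating.

Weak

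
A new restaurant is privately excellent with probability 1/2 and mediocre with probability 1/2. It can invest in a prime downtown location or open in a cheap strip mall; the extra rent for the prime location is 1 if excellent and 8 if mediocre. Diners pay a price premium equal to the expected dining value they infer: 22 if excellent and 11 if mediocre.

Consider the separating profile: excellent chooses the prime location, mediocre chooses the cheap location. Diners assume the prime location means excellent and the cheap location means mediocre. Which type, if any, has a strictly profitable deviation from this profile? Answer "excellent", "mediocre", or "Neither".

mediocre

The prime location pays 22; the cheap location pays 11.
excellent: assigned the prime location, nets 22 − 1 = 21; deviating to the cheap location nets 11.
mediocre: assigned the cheap location, nets 11; deviating to the prime location nets 22 − 8 = 14.
The mediocre type gains 3 by deviating.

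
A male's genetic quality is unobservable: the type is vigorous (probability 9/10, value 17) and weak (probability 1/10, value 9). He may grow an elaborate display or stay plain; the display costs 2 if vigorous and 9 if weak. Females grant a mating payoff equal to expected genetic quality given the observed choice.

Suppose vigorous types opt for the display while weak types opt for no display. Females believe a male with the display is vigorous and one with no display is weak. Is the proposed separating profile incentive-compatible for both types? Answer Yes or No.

Yes

Under these beliefs, the display earns mating payoff 17 and no display earns mating payoff 9.
vigorous: the display nets 17 − 2 = 15; no display nets 9. vigorous prefers the display.
weak: the display nets 17 − 9 = 8; no display nets 9. weak prefers no display.
Neither type deviates, so the separating profile is an equilibrium.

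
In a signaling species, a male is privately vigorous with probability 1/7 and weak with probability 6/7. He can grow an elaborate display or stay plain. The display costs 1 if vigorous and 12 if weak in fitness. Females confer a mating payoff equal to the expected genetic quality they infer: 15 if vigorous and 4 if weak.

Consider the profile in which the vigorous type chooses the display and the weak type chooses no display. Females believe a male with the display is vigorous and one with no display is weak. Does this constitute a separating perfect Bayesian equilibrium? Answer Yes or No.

Under these beliefs, the display earns mating payoff 15 and no display earns mating payoff 4.
vigorous: the display nets 15 − 1 = 14; no display nets 4. vigorous prefers the display.
weak: the display nets 15 − 12 = 3; no display nets 4. weak prefers no display.
Neither type deviates, so the separating profile is an equilibrium.

Yes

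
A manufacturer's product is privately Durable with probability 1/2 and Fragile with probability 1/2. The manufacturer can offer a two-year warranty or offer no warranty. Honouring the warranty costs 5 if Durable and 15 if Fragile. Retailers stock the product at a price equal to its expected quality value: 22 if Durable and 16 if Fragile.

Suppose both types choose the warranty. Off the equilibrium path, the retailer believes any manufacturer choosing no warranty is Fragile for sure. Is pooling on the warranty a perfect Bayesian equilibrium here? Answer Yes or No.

No

On path, the retailer holds the prior and pays 1/2·22 + 1/2·16 = 19. Off path (no warranty), believing Fragile, it pays 16.
Durable: the warranty nets 19 − 5 = 14; no warranty nets 16. Durable would deviate.
Fragile: the warranty nets 19 − 15 = 4; no warranty nets 16. Fragile would deviate.
A type deviates, so pooling fails.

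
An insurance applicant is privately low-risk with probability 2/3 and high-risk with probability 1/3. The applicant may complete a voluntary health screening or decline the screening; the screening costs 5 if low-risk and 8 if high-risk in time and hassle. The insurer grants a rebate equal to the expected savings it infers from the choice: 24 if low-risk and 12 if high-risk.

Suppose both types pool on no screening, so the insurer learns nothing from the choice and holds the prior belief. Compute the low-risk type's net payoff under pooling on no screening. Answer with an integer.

20

Pooled rebate = 2/3·24 + 1/3·12 = 20.
low-risk pays no cost for no screening, so net payoff = 20.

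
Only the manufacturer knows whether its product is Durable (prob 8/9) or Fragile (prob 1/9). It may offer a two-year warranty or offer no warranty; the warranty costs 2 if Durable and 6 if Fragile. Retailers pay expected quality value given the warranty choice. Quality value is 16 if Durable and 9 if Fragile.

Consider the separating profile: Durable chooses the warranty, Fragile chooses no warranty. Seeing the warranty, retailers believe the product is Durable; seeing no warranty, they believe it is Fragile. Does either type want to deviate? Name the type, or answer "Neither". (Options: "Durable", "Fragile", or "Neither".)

The warranty pays 16; no warranty pays 9.
Durable: assigned the warranty, nets 16 − 2 = 14; deviating to no warranty nets 9.
Fragile: assigned no warranty, nets 9; deviating to the warranty nets 16 − 6 = 10.
The Fragile type gains 1 by deviating.

Fragile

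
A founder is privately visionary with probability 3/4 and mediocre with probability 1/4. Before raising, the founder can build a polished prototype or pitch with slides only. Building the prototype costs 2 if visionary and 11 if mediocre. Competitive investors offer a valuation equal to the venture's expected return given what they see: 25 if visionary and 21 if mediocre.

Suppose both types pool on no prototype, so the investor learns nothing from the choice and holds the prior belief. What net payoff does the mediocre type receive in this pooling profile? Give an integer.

24

Pooled valuation = 3/4·25 + 1/4·21 = 24.
mediocre pays no cost for no prototype, so net payoff = 24.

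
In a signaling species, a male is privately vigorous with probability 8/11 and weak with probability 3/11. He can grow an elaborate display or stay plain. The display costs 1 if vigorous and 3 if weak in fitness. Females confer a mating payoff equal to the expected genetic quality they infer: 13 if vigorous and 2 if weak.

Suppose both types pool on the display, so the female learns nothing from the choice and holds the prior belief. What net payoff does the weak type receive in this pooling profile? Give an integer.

7

Pooled mating payoff = 8/11·13 + 3/11·2 = 10.
weak pays cost 3 for the display, so net payoff = 10 − 3 = 7.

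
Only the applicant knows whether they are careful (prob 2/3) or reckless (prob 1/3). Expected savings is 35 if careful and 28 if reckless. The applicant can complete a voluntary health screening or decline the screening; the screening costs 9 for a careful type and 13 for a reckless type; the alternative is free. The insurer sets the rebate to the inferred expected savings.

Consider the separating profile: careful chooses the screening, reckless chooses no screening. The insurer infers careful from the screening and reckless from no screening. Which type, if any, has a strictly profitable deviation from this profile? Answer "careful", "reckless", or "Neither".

The screening pays 35; no screening pays 28.
careful: assigned the screening, nets 35 − 9 = 26; deviating to no screening nets 28.
reckless: assigned no screening, nets 28; deviating to the screening nets 35 − 13 = 22.
The careful type gains 2 by deviating.

careful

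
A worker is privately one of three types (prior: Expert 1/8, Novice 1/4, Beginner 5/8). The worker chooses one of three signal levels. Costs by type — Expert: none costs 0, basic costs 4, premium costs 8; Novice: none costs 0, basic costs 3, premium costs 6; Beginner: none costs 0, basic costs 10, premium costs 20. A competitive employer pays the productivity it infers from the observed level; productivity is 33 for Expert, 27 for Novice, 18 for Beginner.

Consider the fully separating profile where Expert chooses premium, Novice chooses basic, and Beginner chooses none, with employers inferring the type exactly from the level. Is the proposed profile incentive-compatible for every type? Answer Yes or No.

No

Separating wages: premium → 33, basic → 27, none → 18.
Expert (assigned premium): none: 18 − 0 = 18; basic: 27 − 4 = 23; premium: 33 − 8 = 25. Expert stays.
Novice (assigned basic): none: 18 − 0 = 18; basic: 27 − 3 = 24; premium: 33 − 6 = 27. Novice prefers premium.
Beginner (assigned none): none: 18 − 0 = 18; basic: 27 − 10 = 17; premium: 33 − 20 = 13. Beginner stays.
At least one type deviates; the separating profile fails.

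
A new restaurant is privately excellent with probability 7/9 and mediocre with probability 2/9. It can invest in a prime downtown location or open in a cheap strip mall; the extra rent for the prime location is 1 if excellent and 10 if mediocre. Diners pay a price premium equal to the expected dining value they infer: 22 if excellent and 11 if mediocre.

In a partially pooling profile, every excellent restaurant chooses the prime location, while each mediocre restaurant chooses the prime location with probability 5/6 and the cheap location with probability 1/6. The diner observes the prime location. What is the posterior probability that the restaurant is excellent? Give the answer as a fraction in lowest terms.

P(the prime location) = (7/9)·1 + (2/9)·(5/6) = 26/27.
By Bayes' rule, P(excellent | the prime location) = (7/9) / (26/27) = 21/26.

21/26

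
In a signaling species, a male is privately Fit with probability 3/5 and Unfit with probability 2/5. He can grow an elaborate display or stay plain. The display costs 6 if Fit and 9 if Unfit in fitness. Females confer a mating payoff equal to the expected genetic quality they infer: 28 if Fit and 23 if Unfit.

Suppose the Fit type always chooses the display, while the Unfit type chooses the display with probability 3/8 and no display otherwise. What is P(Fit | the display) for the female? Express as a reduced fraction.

4/5

P(the display) = (3/5)·1 + (2/5)·(3/8) = 3/4.
By Bayes' rule, P(Fit | the display) = (3/5) / (3/4) = 4/5.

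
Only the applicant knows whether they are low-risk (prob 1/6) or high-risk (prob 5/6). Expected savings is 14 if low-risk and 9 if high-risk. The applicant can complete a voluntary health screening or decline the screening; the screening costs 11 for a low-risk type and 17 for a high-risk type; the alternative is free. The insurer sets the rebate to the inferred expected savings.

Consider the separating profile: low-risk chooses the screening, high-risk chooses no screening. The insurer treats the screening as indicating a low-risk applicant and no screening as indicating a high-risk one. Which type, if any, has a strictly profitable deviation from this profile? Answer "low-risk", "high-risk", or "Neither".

low-risk

The screening pays 14; no screening pays 9.
low-risk: assigned the screening, nets 14 − 11 = 3; deviating to no screening nets 9.
high-risk: assigned no screening, nets 9; deviating to the screening nets 14 − 17 = -3.
The low-risk type gains 6 by deviating.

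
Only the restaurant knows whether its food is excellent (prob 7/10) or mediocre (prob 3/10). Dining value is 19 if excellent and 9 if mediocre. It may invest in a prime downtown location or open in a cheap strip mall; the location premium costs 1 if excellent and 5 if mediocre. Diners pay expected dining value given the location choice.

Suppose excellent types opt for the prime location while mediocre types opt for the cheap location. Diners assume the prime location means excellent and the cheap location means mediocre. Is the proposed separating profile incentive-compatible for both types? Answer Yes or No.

No

Under these beliefs, the prime location earns price premium 19 and the cheap location earns price premium 9.
excellent: the prime location nets 19 − 1 = 18; the cheap location nets 9. excellent prefers the prime location.
mediocre: the prime location nets 19 − 5 = 14; the cheap location nets 9. mediocre would deviate to the prime location.
mediocre has a profitable deviation, so the profile is not an equilibrium.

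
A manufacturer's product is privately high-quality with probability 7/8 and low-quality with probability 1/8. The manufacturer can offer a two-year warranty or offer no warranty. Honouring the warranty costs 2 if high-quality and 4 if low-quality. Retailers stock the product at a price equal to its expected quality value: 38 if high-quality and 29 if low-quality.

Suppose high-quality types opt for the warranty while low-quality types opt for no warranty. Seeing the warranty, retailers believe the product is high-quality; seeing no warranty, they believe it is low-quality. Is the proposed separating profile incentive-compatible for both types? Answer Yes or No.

No

Under these beliefs, the warranty earns price 38 and no warranty earns price 29.
high-quality: the warranty nets 38 − 2 = 36; no warranty nets 29. high-quality prefers the warranty.
low-quality: the warranty nets 38 − 4 = 34; no warranty nets 29. low-quality would deviate to the warranty.
low-quality has a profitable deviation, so the profile is not an equilibrium.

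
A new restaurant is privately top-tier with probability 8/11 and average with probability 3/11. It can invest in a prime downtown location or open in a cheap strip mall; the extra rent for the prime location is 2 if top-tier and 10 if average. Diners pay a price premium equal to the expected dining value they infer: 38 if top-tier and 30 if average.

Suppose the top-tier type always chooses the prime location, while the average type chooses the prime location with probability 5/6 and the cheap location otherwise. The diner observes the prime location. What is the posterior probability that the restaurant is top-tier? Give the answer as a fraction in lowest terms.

P(the prime location) = (8/11)·1 + (3/11)·(5/6) = 21/22.
By Bayes' rule, P(top-tier | the prime location) = (8/11) / (21/22) = 16/21.

16/21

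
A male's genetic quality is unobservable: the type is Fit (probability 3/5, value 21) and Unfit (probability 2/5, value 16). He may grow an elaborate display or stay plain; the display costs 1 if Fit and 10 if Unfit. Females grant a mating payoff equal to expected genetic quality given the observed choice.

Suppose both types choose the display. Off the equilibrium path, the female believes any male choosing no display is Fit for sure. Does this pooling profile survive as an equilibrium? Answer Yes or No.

No

On path, the female holds the prior and pays 3/5·21 + 2/5·16 = 19. Off path (no display), believing Fit, it pays 21.
Fit: the display nets 19 − 1 = 18; no display nets 21. Fit would deviate.
Unfit: the display nets 19 − 10 = 9; no display nets 21. Unfit would deviate.
A type deviates, so pooling fails.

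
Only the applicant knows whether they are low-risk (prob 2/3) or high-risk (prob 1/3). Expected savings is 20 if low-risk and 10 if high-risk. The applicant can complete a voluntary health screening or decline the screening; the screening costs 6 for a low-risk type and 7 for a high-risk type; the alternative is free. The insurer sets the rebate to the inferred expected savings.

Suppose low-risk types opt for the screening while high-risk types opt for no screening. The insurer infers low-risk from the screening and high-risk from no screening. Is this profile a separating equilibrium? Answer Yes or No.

No

Under these beliefs, the screening earns rebate 20 and no screening earns rebate 10.
low-risk: the screening nets 20 − 6 = 14; no screening nets 10. low-risk prefers the screening.
high-risk: the screening nets 20 − 7 = 13; no screening nets 10. high-risk would deviate to the screening.
high-risk has a profitable deviation, so the profile is not an equilibrium.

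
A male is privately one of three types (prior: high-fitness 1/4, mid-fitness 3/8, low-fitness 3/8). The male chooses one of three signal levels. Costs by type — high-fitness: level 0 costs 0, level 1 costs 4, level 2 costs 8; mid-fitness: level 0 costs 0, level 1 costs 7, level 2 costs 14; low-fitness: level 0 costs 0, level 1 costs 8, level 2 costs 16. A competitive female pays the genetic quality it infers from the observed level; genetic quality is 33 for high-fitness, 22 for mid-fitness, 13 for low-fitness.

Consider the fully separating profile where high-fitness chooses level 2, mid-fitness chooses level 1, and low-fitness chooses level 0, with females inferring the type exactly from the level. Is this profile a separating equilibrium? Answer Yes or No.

Separating mating payoffs: level 2 → 33, level 1 → 22, level 0 → 13.
high-fitness (assigned level 2): level 0: 13 − 0 = 13; level 1: 22 − 4 = 18; level 2: 33 − 8 = 25. high-fitness stays.
mid-fitness (assigned level 1): level 0: 13 − 0 = 13; level 1: 22 − 7 = 15; level 2: 33 − 14 = 19. mid-fitness prefers level 2.
low-fitness (assigned level 0): level 0: 13 − 0 = 13; level 1: 22 − 8 = 14; level 2: 33 − 16 = 17. low-fitness prefers level 2.
At least one type deviates; the separating profile fails.

No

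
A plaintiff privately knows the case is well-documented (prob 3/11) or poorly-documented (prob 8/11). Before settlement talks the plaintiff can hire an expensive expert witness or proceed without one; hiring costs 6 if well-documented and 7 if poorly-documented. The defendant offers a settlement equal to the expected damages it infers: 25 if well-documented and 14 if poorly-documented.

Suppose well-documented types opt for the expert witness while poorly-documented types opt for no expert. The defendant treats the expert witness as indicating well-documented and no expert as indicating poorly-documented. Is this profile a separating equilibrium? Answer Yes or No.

No

Under these beliefs, the expert witness earns settlement 25 and no expert earns settlement 14.
well-documented: the expert witness nets 25 − 6 = 19; no expert nets 14. well-documented prefers the expert witness.
poorly-documented: the expert witness nets 25 − 7 = 18; no expert nets 14. poorly-documented would deviate to the expert witness.
poorly-documented has a profitable deviation, so the profile is not an equilibrium.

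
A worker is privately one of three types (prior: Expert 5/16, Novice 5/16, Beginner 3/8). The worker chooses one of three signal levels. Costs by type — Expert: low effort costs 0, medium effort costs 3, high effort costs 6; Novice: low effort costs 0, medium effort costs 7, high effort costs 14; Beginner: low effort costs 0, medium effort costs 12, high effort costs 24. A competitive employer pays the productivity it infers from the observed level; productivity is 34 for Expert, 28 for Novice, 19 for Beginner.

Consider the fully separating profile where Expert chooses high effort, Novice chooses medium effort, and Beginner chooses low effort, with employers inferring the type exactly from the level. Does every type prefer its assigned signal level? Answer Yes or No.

Separating wages: high effort → 34, medium effort → 28, low effort → 19.
Expert (assigned high effort): low effort: 19 − 0 = 19; medium effort: 28 − 3 = 25; high effort: 34 − 6 = 28. Expert stays.
Novice (assigned medium effort): low effort: 19 − 0 = 19; medium effort: 28 − 7 = 21; high effort: 34 − 14 = 20. Novice stays.
Beginner (assigned low effort): low effort: 19 − 0 = 19; medium effort: 28 − 12 = 16; high effort: 34 − 24 = 10. Beginner stays.
Every type prefers its assigned level; separation holds.

Yes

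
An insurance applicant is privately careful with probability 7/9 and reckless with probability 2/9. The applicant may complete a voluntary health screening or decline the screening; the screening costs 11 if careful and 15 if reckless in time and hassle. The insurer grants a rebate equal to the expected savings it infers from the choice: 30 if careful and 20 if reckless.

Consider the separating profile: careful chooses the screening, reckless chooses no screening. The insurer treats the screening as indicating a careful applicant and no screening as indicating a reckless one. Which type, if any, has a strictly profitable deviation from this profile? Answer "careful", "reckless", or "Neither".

The screening pays 30; no screening pays 20.
careful: assigned the screening, nets 30 − 11 = 19; deviating to no screening nets 20.
reckless: assigned no screening, nets 20; deviating to the screening nets 30 − 15 = 15.
The careful type gains 1 by deviating.

careful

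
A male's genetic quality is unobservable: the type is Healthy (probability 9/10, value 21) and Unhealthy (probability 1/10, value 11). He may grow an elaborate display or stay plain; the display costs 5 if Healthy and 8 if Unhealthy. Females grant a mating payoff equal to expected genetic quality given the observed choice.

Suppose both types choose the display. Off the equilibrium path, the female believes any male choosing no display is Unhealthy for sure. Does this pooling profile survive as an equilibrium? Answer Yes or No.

Yes

On path, the female holds the prior and pays 9/10·21 + 1/10·11 = 20. Off path (no display), believing Unhealthy, it pays 11.
Healthy: the display nets 20 − 5 = 15; no display nets 11. Healthy stays.
Unhealthy: the display nets 20 − 8 = 12; no display nets 11. Unhealthy stays.
No type deviates, so pooling is sustained.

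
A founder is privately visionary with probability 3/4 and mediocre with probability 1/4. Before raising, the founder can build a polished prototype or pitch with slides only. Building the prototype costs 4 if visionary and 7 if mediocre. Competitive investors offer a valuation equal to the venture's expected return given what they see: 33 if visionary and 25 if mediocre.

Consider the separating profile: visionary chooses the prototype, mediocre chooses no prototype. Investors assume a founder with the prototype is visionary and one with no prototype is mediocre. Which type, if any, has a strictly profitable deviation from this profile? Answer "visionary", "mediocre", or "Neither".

The prototype pays 33; no prototype pays 25.
visionary: assigned the prototype, nets 33 − 4 = 29; deviating to no prototype nets 25.
mediocre: assigned no prototype, nets 25; deviating to the prototype nets 33 − 7 = 26.
The mediocre type gains 1 by deviating.

mediocre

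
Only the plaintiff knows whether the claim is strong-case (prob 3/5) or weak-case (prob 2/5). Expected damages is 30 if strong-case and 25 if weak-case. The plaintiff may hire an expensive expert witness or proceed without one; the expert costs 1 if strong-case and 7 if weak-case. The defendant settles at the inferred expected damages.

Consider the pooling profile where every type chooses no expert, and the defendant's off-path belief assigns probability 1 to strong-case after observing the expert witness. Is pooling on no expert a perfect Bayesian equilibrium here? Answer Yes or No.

On path, the defendant holds the prior and pays 3/5·30 + 2/5·25 = 28. Off path (the expert witness), believing strong-case, it pays 30.
strong-case: no expert nets 28; the expert witness nets 30 − 1 = 29. strong-case would deviate.
weak-case: no expert nets 28; the expert witness nets 30 − 7 = 23. weak-case stays.
A type deviates, so pooling fails.

No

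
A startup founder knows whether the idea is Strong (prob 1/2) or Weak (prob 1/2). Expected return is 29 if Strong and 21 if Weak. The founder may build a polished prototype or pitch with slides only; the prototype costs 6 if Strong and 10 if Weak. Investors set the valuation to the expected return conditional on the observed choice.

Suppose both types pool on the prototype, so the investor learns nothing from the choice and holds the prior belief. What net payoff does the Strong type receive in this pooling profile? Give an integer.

Pooled valuation = 1/2·29 + 1/2·21 = 25.
Strong pays cost 6 for the prototype, so net payoff = 25 − 6 = 19.

19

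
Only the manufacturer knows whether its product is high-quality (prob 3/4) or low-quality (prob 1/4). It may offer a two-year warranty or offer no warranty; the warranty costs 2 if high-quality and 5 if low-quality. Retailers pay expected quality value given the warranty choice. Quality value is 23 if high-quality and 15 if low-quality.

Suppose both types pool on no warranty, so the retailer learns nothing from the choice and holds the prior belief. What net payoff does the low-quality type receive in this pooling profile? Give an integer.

Pooled price = 3/4·23 + 1/4·15 = 21.
low-quality pays no cost for no warranty, so net payoff = 21.

21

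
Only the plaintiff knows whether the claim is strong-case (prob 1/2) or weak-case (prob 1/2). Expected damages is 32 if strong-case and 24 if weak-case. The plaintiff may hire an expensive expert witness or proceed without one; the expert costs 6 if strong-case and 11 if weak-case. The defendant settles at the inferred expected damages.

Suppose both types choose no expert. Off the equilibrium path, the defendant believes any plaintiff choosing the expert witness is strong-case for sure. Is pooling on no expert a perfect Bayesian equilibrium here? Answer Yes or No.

On path, the defendant holds the prior and pays 1/2·32 + 1/2·24 = 28. Off path (the expert witness), believing strong-case, it pays 32.
strong-case: no expert nets 28; the expert witness nets 32 − 6 = 26. strong-case stays.
weak-case: no expert nets 28; the expert witness nets 32 − 11 = 21. weak-case stays.
No type deviates, so pooling is sustained.

Yes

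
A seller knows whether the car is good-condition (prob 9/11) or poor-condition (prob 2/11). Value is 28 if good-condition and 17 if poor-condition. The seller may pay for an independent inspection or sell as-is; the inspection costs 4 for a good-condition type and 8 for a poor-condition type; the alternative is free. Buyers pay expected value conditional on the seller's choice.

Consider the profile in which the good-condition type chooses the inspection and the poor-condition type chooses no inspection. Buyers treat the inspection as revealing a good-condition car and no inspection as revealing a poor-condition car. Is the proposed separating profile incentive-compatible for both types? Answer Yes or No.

Under these beliefs, the inspection earns price 28 and no inspection earns price 17.
good-condition: the inspection nets 28 − 4 = 24; no inspection nets 17. good-condition prefers the inspection.
poor-condition: the inspection nets 28 − 8 = 20; no inspection nets 17. poor-condition would deviate to the inspection.
poor-condition has a profitable deviation, so the profile is not an equilibrium.

No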